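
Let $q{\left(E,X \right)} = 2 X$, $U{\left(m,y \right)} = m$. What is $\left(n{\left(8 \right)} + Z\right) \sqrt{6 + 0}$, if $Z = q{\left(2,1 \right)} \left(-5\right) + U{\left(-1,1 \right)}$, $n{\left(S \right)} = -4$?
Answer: $- 15 \sqrt{6} \approx -36.742$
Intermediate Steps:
$Z = -11$ ($Z = 2 \cdot 1 \left(-5\right) - 1 = 2 \left(-5\right) - 1 = -10 - 1 = -11$)
$\left(n{\left(8 \right)} + Z\right) \sqrt{6 + 0} = \left(-4 - 11\right) \sqrt{6 + 0} = - 15 \sqrt{6}$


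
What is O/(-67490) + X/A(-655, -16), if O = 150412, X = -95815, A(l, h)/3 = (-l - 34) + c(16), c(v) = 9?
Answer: -675083303/12755610 ≈ -52.924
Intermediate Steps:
A(l, h) = -75 - 3*l (A(l, h) = 3*((-l - 34) + 9) = 3*((-34 - l) + 9) = 3*(-25 - l) = -75 - 3*l)
O/(-67490) + X/A(-655, -16) = 150412/(-67490) - 95815/(-75 - 3*(-655)) = 150412*(-1/67490) - 95815/(-75 + 1965) = -75206/33745 - 95815/1890 = -75206/33745 - 95815*1/1890 = -75206/33745 - 19163/378 = -675083303/12755610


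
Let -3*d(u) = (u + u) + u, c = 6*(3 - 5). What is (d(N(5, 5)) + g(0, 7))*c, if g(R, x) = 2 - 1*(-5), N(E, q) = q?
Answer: -24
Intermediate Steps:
c = -12 (c = 6*(-2) = -12)
d(u) = -u (d(u) = -((u + u) + u)/3 = -(2*u + u)/3 = -u)
g(R, x) = 7 (g(R, x) = 2 + 5 = 7)
(d(N(5, 5)) + g(0, 7))*c = (-1*5 + 7)*(-12) = (-5 + 7)*(-12) = 2*(-12) = -24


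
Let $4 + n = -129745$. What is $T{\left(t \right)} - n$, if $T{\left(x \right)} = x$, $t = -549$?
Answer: $129200$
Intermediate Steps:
$n = -129749$ ($n = -4 - 129745 = -129749$)
$T{\left(t \right)} - n = -549 - -129749 = -549 + 129749 = 129200$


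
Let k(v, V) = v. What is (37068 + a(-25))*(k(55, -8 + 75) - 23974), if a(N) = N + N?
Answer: -885433542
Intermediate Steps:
a(N) = 2*N
(37068 + a(-25))*(k(55, -8 + 75) - 23974) = (37068 + 2*(-25))*(55 - 23974) = (37068 - 50)*(-23919) = 37018*(-23919) = -885433542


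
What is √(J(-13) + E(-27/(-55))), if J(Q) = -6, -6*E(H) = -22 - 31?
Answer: √102/6 ≈ 1.6833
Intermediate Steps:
E(H) = 53/6 (E(H) = -(-22 - 31)/6 = -⅙*(-53) = 53/6)
√(J(-13) + E(-27/(-55))) = √(-6 + 53/6) = √(17/6) = √102/6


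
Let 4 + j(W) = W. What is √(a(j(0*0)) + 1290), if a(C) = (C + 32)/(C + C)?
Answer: √5146/2 ≈ 35.868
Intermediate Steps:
j(W) = -4 + W
a(C) = (32 + C)/(2*C) (a(C) = (32 + C)/((2*C)) = (32 + C)*(1/(2*C)) = (32 + C)/(2*C))
√(a(j(0*0)) + 1290) = √((32 + (-4 + 0*0))/(2*(-4 + 0*0)) + 1290) = √((32 + (-4 + 0))/(2*(-4 + 0)) + 1290) = √((½)*(32 - 4)/(-4) + 1290) = √((½)*(-¼)*28 + 1290) = √(-7/2 + 1290) = √(2573/2) = √5146/2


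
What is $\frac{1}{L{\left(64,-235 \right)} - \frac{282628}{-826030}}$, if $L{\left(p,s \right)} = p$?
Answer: $\frac{413015}{26574274} \approx 0.015542$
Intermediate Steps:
$\frac{1}{L{\left(64,-235 \right)} - \frac{282628}{-826030}} = \frac{1}{64 - \frac{282628}{-826030}} = \frac{1}{64 - - \frac{141314}{413015}} = \frac{1}{64 + \frac{141314}{413015}} = \frac{1}{\frac{26574274}{413015}} = \frac{413015}{26574274}$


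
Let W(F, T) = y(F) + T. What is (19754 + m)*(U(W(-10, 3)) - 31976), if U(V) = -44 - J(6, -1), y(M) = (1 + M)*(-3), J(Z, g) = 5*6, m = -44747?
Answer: 801025650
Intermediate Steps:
J(Z, g) = 30
y(M) = -3 - 3*M
W(F, T) = -3 + T - 3*F (W(F, T) = (-3 - 3*F) + T = -3 + T - 3*F)
U(V) = -74 (U(V) = -44 - 1*30 = -44 - 30 = -74)
(19754 + m)*(U(W(-10, 3)) - 31976) = (19754 - 44747)*(-74 - 31976) = -24993*(-32050) = 801025650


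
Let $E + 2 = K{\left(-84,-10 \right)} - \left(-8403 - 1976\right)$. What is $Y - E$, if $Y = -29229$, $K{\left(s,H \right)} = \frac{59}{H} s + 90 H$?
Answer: $- \frac{196008}{5} \approx -39202.0$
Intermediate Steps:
$K{\left(s,H \right)} = 90 H + \frac{59 s}{H}$ ($K{\left(s,H \right)} = \frac{59 s}{H} + 90 H = 90 H + \frac{59 s}{H}$)
$E = \frac{49863}{5}$ ($E = -2 - \left(-7503 - 1976 - \frac{2478}{5}\right) = -2 - \left(-9479 - \frac{2478}{5}\right) = -2 + \left(\left(-900 + \frac{2478}{5}\right) - -10379\right) = -2 + \left(- \frac{2022}{5} + 10379\right) = -2 + \frac{49873}{5} = \frac{49863}{5} \approx 9972.6$)
$Y - E = -29229 - \frac{49863}{5} = - \frac{196008}{5}$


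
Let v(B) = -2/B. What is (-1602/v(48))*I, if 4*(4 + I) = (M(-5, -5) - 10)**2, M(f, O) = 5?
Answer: 86508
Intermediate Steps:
I = 9/4 (I = -4 + (5 - 10)**2/4 = -4 + (1/4)*(-5)**2 = -4 + (1/4)*25 = -4 + 25/4 = 9/4 ≈ 2.2500)
(-1602/v(48))*I = -1602/((-2/48))*(9/4) = -1602/((-2*1/48))*(9/4) = -1602/(-1/24)*(9/4) = -1602*(-24)*(9/4) = 38448*(9/4) = 86508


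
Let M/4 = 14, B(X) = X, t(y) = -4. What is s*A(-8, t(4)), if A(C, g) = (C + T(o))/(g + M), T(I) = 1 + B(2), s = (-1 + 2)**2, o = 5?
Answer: -5/52 ≈ -0.096154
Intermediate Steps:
s = 1 (s = 1**2 = 1)
T(I) = 3 (T(I) = 1 + 2 = 3)
M = 56 (M = 4*14 = 56)
A(C, g) = (3 + C)/(56 + g) (A(C, g) = (C + 3)/(g + 56) = (3 + C)/(56 + g))
s*A(-8, t(4)) = 1*((3 - 8)/(56 - 4)) = 1*(-5/52) = -5/52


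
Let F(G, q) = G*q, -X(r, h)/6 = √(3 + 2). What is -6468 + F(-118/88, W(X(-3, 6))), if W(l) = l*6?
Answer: -6468 + 531*√5/11 ≈ -6360.1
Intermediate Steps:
X(r, h) = -6*√5 (X(r, h) = -6*√(3 + 2) = -6*√5)
W(l) = 6*l
-6468 + F(-118/88, W(X(-3, 6))) = -6468 + (-118/88)*(6*(-6*√5)) = -6468 + (-118*1/88)*(-36*√5) = -6468 - (-531)*√5/11 = -6468 + 531*√5/11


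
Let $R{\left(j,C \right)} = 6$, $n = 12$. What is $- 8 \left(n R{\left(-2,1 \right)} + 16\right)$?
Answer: $-704$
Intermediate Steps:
$- 8 \left(n R{\left(-2,1 \right)} + 16\right) = - 8 \left(12 \cdot 6 + 16\right) = - 8 \left(72 + 16\right) = \left(-8\right) 88 = -704$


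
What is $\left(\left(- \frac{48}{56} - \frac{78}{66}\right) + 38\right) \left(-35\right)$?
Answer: $- \frac{13845}{11} \approx -1258.6$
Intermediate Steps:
$\left(\left(- \frac{48}{56} - \frac{78}{66}\right) + 38\right) \left(-35\right) = \left(\left(\left(-48\right) \frac{1}{56} - \frac{13}{11}\right) + 38\right) \left(-35\right) = \left(\left(- \frac{6}{7} - \frac{13}{11}\right) + 38\right) \left(-35\right) = \left(- \frac{157}{77} + 38\right) \left(-35\right) = \frac{2769}{77} \left(-35\right) = - \frac{13845}{11}$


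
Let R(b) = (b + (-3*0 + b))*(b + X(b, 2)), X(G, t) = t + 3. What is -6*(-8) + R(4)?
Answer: 120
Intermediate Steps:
X(G, t) = 3 + t
R(b) = 2*b*(5 + b) (R(b) = (b + (-3*0 + b))*(b + (3 + 2)) = (b + (0 + b))*(b + 5) = (b + b)*(5 + b) = (2*b)*(5 + b) = 2*b*(5 + b))
-6*(-8) + R(4) = -6*(-8) + 2*4*(5 + 4) = 48 + 2*4*9 = 48 + 72 = 120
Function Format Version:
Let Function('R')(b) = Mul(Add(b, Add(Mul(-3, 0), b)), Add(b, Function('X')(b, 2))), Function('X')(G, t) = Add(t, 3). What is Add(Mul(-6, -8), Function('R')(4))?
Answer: 120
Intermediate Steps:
Function('X')(G, t) = Add(3, t)
Function('R')(b) = Mul(2, b, Add(5, b)) (Function('R')(b) = Mul(Add(b, Add(Mul(-3, 0), b)), Add(b, Add(3, 2))) = Mul(Add(b, Add(0, b)), Add(b, 5)) = Mul(Add(b, b), Add(5, b)) = Mul(Mul(2, b), Add(5, b)) = Mul(2, b, Add(5, b)))
Add(Mul(-6, -8), Function('R')(4)) = Add(Mul(-6, -8), Mul(2, 4, Add(5, 4))) = Add(48, Mul(2, 4, 9)) = Add(48, 72) = 120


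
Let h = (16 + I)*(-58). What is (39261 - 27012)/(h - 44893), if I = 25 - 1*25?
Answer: -12249/45821 ≈ -0.26732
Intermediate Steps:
I = 0 (I = 25 - 25 = 0)
h = -928 (h = (16 + 0)*(-58) = 16*(-58) = -928)
(39261 - 27012)/(h - 44893) = (39261 - 27012)/(-928 - 44893) = 12249/(-45821) = 12249*(-1/45821) = -12249/45821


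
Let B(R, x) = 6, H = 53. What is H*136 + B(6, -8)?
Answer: 7214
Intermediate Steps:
H*136 + B(6, -8) = 53*136 + 6 = 7208 + 6 = 7214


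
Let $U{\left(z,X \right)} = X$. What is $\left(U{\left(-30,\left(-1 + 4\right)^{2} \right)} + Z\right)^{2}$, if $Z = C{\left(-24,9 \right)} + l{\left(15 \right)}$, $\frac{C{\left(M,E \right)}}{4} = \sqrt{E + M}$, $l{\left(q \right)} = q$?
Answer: $336 + 192 i \sqrt{15} \approx 336.0 + 743.61 i$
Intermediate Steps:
$C{\left(M,E \right)} = 4 \sqrt{E + M}$
$Z = 15 + 4 i \sqrt{15}$ ($Z = 4 \sqrt{9 - 24} + 15 = 4 \sqrt{-15} + 15 = 4 i \sqrt{15} + 15 = 15 + 4 i \sqrt{15} \approx 15.0 + 15.492 i$)
$\left(U{\left(-30,\left(-1 + 4\right)^{2} \right)} + Z\right)^{2} = \left(\left(-1 + 4\right)^{2} + \left(15 + 4 i \sqrt{15}\right)\right)^{2} = \left(3^{2} + \left(15 + 4 i \sqrt{15}\right)\right)^{2} = \left(9 + \left(15 + 4 i \sqrt{15}\right)\right)^{2} = \left(24 + 4 i \sqrt{15}\right)^{2}$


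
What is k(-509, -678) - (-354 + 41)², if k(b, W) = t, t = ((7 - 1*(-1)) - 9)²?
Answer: -97968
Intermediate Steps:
t = 1 (t = ((7 + 1) - 9)² = (8 - 9)² = (-1)² = 1)
k(b, W) = 1
k(-509, -678) - (-354 + 41)² = 1 - (-354 + 41)² = 1 - 1*(-313)² = 1 - 1*97969 = 1 - 97969 = -97968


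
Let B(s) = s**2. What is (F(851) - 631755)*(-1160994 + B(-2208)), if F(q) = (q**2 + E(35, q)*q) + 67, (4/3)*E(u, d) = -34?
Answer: 263016744375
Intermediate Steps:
E(u, d) = -51/2 (E(u, d) = (3/4)*(-34) = -51/2)
F(q) = 67 + q**2 - 51*q/2 (F(q) = (q**2 - 51*q/2) + 67 = 67 + q**2 - 51*q/2)
(F(851) - 631755)*(-1160994 + B(-2208)) = ((67 + 851**2 - 51/2*851) - 631755)*(-1160994 + (-2208)**2) = ((67 + 724201 - 43401/2) - 631755)*(-1160994 + 4875264) = (1405135/2 - 631755)*3714270 = (141625/2)*3714270 = 263016744375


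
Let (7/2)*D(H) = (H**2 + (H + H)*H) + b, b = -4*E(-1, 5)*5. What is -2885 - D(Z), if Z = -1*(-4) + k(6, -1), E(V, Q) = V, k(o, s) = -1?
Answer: -20289/7 ≈ -2898.4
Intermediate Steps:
Z = 3 (Z = -1*(-4) - 1 = 4 - 1 = 3)
b = 20 (b = -4*(-1)*5 = 4*5 = 20)
D(H) = 40/7 + 6*H**2/7 (D(H) = 2*((H**2 + (H + H)*H) + 20)/7 = 2*((H**2 + (2*H)*H) + 20)/7 = 2*((H**2 + 2*H**2) + 20)/7 = 2*(3*H**2 + 20)/7 = 2*(20 + 3*H**2)/7 = 40/7 + 6*H**2/7)
-2885 - D(Z) = -2885 - (40/7 + (6/7)*3**2) = -2885 - (40/7 + (6/7)*9) = -2885 - (40/7 + 54/7) = -2885 - 1*94/7 = -2885 - 94/7 = -20289/7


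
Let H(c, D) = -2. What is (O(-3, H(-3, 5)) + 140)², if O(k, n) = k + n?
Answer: 18225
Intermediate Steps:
(O(-3, H(-3, 5)) + 140)² = ((-3 - 2) + 140)² = (-5 + 140)² = 135² = 18225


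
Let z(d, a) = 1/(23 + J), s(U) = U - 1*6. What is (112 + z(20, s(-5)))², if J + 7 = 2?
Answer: 4068289/324 ≈ 12556.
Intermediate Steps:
J = -5 (J = -7 + 2 = -5)
s(U) = -6 + U (s(U) = U - 6 = -6 + U)
z(d, a) = 1/18 (z(d, a) = 1/(23 - 5) = 1/18)
(112 + z(20, s(-5)))² = (112 + 1/18)² = (2017/18)² = 4068289/324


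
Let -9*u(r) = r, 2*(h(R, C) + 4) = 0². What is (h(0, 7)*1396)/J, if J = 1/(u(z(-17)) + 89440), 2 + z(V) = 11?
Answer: -499427376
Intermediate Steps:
h(R, C) = -4 (h(R, C) = -4 + (½)*0² = -4 + (½)*0 = -4 + 0 = -4)
z(V) = 9 (z(V) = -2 + 11 = 9)
u(r) = -r/9
J = 1/89439 (J = 1/(-⅑*9 + 89440) = 1/(-1 + 89440) = 1/89439 ≈ 1.1181e-5)
(h(0, 7)*1396)/J = (-4*1396)/(1/89439) = -5584*89439 = -499427376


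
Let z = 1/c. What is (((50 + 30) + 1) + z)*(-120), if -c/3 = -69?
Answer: -670720/69 ≈ -9720.6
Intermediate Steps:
c = 207 (c = -3*(-69) = 207)
z = 1/207 ≈ 0.0048309
(((50 + 30) + 1) + z)*(-120) = (((50 + 30) + 1) + 1/207)*(-120) = ((80 + 1) + 1/207)*(-120) = (81 + 1/207)*(-120) = (16768/207)*(-120) = -670720/69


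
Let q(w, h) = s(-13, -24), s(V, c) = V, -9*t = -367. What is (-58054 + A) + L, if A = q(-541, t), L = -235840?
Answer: -293907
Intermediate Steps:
t = 367/9 (t = -1/9*(-367) = 367/9 ≈ 40.778)
q(w, h) = -13
A = -13
(-58054 + A) + L = (-58054 - 13) - 235840 = -58067 - 235840 = -293907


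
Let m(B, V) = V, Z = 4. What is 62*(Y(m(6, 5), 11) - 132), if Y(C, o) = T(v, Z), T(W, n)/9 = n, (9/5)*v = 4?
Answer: -5952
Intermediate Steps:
v = 20/9 (v = (5/9)*4 = 20/9 ≈ 2.2222)
T(W, n) = 9*n
Y(C, o) = 36 (Y(C, o) = 9*4 = 36)
62*(Y(m(6, 5), 11) - 132) = 62*(36 - 132) = 62*(-96) = -5952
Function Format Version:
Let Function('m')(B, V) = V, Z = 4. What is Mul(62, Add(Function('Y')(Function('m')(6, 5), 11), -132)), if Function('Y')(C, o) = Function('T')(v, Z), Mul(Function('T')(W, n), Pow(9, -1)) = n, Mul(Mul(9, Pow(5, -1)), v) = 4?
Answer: -5952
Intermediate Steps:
v = Rational(20, 9) (v = Mul(Rational(5, 9), 4) = Rational(20, 9) ≈ 2.2222)
Function('T')(W, n) = Mul(9, n)
Function('Y')(C, o) = 36 (Function('Y')(C, o) = Mul(9, 4) = 36)
Mul(62, Add(Function('Y')(Function('m')(6, 5), 11), -132)) = Mul(62, Add(36, -132)) = Mul(62, -96) = -5952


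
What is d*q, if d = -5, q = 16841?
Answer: -84205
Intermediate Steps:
d*q = -5*16841 = -84205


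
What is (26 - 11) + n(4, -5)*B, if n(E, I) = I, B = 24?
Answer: -105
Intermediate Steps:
(26 - 11) + n(4, -5)*B = (26 - 11) - 5*24 = 15 - 120 = -105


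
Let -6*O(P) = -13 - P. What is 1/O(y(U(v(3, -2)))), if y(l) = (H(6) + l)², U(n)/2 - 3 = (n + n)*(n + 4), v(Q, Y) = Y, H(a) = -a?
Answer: 6/269 ≈ 0.022305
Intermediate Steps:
U(n) = 6 + 4*n*(4 + n) (U(n) = 6 + 2*((n + n)*(n + 4)) = 6 + 2*((2*n)*(4 + n)) = 6 + 2*(2*n*(4 + n)) = 6 + 4*n*(4 + n))
y(l) = (-6 + l)² (y(l) = (-1*6 + l)² = (-6 + l)²)
O(P) = 13/6 + P/6 (O(P) = -(-13 - P)/6 = 13/6 + P/6)
1/O(y(U(v(3, -2)))) = 1/(13/6 + (-6 + (6 + 4*(-2)² + 16*(-2)))²/6) = 1/(13/6 + (-6 + (6 + 4*4 - 32))²/6) = 1/(13/6 + (-6 + (6 + 16 - 32))²/6) = 1/(13/6 + (-6 - 10)²/6) = 1/(13/6 + (⅙)*(-16)²) = 1/(13/6 + (⅙)*256) = 1/(13/6 + 128/3) = 1/(269/6) = 6/269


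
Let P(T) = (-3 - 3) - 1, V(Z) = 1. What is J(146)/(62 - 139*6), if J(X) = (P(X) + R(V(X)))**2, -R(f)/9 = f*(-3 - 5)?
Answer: -4225/772 ≈ -5.4728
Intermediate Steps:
P(T) = -7 (P(T) = -6 - 1 = -7)
R(f) = 72*f (R(f) = -9*f*(-3 - 5) = -9*f*(-8) = -(-72)*f = 72*f)
J(X) = 4225 (J(X) = (-7 + 72*1)**2 = (-7 + 72)**2 = 65**2 = 4225)
J(146)/(62 - 139*6) = 4225/(62 - 139*6) = 4225/(62 - 834) = 4225/(-772) = 4225*(-1/772) = -4225/772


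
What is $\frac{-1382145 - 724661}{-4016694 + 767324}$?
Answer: $\frac{1053403}{1624685} \approx 0.64837$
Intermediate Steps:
$\frac{-1382145 - 724661}{-4016694 + 767324} = \frac{-1382145 - 724661}{-3249370} = \left(-2106806\right) \left(- \frac{1}{3249370}\right) = \frac{1053403}{1624685}$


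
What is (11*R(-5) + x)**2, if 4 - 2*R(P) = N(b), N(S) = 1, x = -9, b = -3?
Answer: 225/4 ≈ 56.250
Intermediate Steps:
R(P) = 3/2 (R(P) = 2 - 1/2*1 = 2 - 1/2 = 3/2)
(11*R(-5) + x)**2 = (11*(3/2) - 9)**2 = (33/2 - 9)**2 = (15/2)**2 = 225/4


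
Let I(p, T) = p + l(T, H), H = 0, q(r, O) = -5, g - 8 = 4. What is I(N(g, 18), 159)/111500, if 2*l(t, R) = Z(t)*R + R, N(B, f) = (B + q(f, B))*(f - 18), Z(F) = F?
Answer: 0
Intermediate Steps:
g = 12 (g = 8 + 4 = 12)
N(B, f) = (-18 + f)*(-5 + B) (N(B, f) = (B - 5)*(f - 18) = (-5 + B)*(-18 + f) = (-18 + f)*(-5 + B))
l(t, R) = R/2 + R*t/2 (l(t, R) = (t*R + R)/2 = (R*t + R)/2 = (R + R*t)/2 = R/2 + R*t/2)
I(p, T) = p (I(p, T) = p + (½)*0*(1 + T) = p + 0 = p)
I(N(g, 18), 159)/111500 = (90 - 18*12 - 5*18 + 12*18)/111500 = (90 - 216 - 90 + 216)*(1/111500) = 0*(1/111500) = 0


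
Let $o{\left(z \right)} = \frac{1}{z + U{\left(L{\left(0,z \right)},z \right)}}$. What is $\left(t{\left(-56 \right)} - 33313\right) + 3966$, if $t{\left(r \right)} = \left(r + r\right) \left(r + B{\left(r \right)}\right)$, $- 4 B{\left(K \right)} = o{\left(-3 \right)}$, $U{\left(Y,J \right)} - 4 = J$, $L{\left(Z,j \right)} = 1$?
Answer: $-23089$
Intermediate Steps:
$U{\left(Y,J \right)} = 4 + J$
$o{\left(z \right)} = \frac{1}{4 + 2 z}$ ($o{\left(z \right)} = \frac{1}{z + \left(4 + z\right)} = \frac{1}{4 + 2 z}$)
$B{\left(K \right)} = \frac{1}{8}$ ($B{\left(K \right)} = - \frac{\frac{1}{2} \frac{1}{2 - 3}}{4} = - \frac{\frac{1}{2} \frac{1}{-1}}{4} = - \frac{\frac{1}{2} \left(-1\right)}{4} = \left(- \frac{1}{4}\right) \left(- \frac{1}{2}\right) = \frac{1}{8}$)
$t{\left(r \right)} = 2 r \left(\frac{1}{8} + r\right)$ ($t{\left(r \right)} = \left(r + r\right) \left(r + \frac{1}{8}\right) = 2 r \left(\frac{1}{8} + r\right)$)
$\left(t{\left(-56 \right)} - 33313\right) + 3966 = \left(\frac{1}{4} \left(-56\right) \left(1 + 8 \left(-56\right)\right) - 33313\right) + 3966 = \left(\frac{1}{4} \left(-56\right) \left(1 - 448\right) - 33313\right) + 3966 = \left(\frac{1}{4} \left(-56\right) \left(-447\right) - 33313\right) + 3966 = \left(6258 - 33313\right) + 3966 = -27055 + 3966 = -23089$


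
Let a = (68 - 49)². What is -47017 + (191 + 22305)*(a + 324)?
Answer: 15362743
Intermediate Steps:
a = 361 (a = 19² = 361)
-47017 + (191 + 22305)*(a + 324) = -47017 + (191 + 22305)*(361 + 324) = -47017 + 22496*685 = -47017 + 15409760 = 15362743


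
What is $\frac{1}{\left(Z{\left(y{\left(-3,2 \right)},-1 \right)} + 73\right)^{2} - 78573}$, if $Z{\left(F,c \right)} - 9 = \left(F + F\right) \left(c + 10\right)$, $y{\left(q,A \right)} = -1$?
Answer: $- \frac{1}{74477} \approx -1.3427 \cdot 10^{-5}$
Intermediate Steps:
$Z{\left(F,c \right)} = 9 + 2 F \left(10 + c\right)$ ($Z{\left(F,c \right)} = 9 + \left(F + F\right) \left(c + 10\right) = 9 + 2 F \left(10 + c\right)$)
$\frac{1}{\left(Z{\left(y{\left(-3,2 \right)},-1 \right)} + 73\right)^{2} - 78573} = \frac{1}{\left(\left(9 + 20 \left(-1\right) + 2 \left(-1\right) \left(-1\right)\right) + 73\right)^{2} - 78573} = \frac{1}{\left(\left(9 - 20 + 2\right) + 73\right)^{2} - 78573} = \frac{1}{\left(-9 + 73\right)^{2} - 78573} = \frac{1}{64^{2} - 78573} = \frac{1}{4096 - 78573} = \frac{1}{-74477} = - \frac{1}{74477}$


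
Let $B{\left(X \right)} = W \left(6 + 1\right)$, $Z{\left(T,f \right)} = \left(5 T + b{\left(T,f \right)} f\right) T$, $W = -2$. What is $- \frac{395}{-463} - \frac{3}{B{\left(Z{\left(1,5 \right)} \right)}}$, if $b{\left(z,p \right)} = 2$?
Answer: $\frac{6919}{6482} \approx 1.0674$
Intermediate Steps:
$Z{\left(T,f \right)} = T \left(2 f + 5 T\right)$ ($Z{\left(T,f \right)} = \left(5 T + 2 f\right) T = \left(2 f + 5 T\right) T = T \left(2 f + 5 T\right)$)
$B{\left(X \right)} = -14$ ($B{\left(X \right)} = - 2 \left(6 + 1\right) = \left(-2\right) 7 = -14$)
$- \frac{395}{-463} - \frac{3}{B{\left(Z{\left(1,5 \right)} \right)}} = - \frac{395}{-463} - \frac{3}{-14} = \left(-395\right) \left(- \frac{1}{463}\right) - - \frac{3}{14} = \frac{395}{463} + \frac{3}{14} = \frac{6919}{6482}$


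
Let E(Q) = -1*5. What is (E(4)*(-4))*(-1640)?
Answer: -32800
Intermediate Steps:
E(Q) = -5
(E(4)*(-4))*(-1640) = -5*(-4)*(-1640) = 20*(-1640) = -32800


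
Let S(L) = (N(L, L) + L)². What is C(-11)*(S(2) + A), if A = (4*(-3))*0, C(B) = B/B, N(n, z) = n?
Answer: 16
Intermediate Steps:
C(B) = 1
S(L) = 4*L² (S(L) = (L + L)² = (2*L)² = 4*L²)
A = 0 (A = -12*0 = 0)
C(-11)*(S(2) + A) = 1*(4*2² + 0) = 1*(4*4 + 0) = 1*(16 + 0) = 1*16 = 16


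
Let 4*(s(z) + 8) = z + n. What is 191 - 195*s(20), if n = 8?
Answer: 386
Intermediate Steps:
s(z) = -6 + z/4 (s(z) = -8 + (z + 8)/4 = -8 + (8 + z)/4 = -8 + (2 + z/4) = -6 + z/4)
191 - 195*s(20) = 191 - 195*(-6 + (¼)*20) = 191 - 195*(-6 + 5) = 191 - 195*(-1) = 191 + 195 = 386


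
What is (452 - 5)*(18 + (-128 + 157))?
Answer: 21009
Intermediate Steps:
(452 - 5)*(18 + (-128 + 157)) = 447*(18 + 29) = 447*47 = 21009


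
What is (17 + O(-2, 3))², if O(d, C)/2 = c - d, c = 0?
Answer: 441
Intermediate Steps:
O(d, C) = -2*d (O(d, C) = 2*(0 - d) = 2*(-d) = -2*d)
(17 + O(-2, 3))² = (17 - 2*(-2))² = (17 + 4)² = 21² = 441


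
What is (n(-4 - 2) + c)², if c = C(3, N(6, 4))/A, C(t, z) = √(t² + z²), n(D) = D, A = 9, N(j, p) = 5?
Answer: (54 - √34)²/81 ≈ 28.645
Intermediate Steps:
c = √34/9 (c = √(3² + 5²)/9 = √(9 + 25)*(⅑) = √34*(⅑) = √34/9 ≈ 0.64788)
(n(-4 - 2) + c)² = ((-4 - 2) + √34/9)² = (-6 + √34/9)²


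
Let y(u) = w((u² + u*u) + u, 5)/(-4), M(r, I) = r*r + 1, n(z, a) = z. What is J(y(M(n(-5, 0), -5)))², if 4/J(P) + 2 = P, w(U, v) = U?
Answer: 64/480249 ≈ 0.00013326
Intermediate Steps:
M(r, I) = 1 + r² (M(r, I) = r² + 1 = 1 + r²)
y(u) = -u²/2 - u/4 (y(u) = ((u² + u*u) + u)/(-4) = ((u² + u²) + u)*(-¼) = (2*u² + u)*(-¼) = (u + 2*u²)*(-¼) = -u²/2 - u/4)
J(P) = 4/(-2 + P)
J(y(M(n(-5, 0), -5)))² = (4/(-2 - (1 + (-5)²)*(1 + 2*(1 + (-5)²))/4))² = (4/(-2 - (1 + 25)*(1 + 2*(1 + 25))/4))² = (4/(-2 - ¼*26*(1 + 2*26)))² = (4/(-2 - ¼*26*(1 + 52)))² = (4/(-2 - ¼*26*53))² = (4/(-2 - 689/2))² = (4/(-693/2))² = (4*(-2/693))² = (-8/693)² = 64/480249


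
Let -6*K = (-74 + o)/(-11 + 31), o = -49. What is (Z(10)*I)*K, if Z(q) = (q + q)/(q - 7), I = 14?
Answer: 287/3 ≈ 95.667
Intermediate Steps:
K = 41/40 (K = -(-74 - 49)/(6*(-11 + 31)) = -(-41)/(2*20) = -1/6*(-123/20) = 41/40 ≈ 1.0250)
Z(q) = 2*q/(-7 + q) (Z(q) = (2*q)/(-7 + q) = 2*q/(-7 + q))
(Z(10)*I)*K = ((2*10/(-7 + 10))*14)*(41/40) = ((2*10/3)*14)*(41/40) = ((2*10*(1/3))*14)*(41/40) = ((20/3)*14)*(41/40) = (280/3)*(41/40) = 287/3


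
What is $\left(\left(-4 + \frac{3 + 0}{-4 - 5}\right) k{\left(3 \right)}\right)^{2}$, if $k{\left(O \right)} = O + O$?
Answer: $676$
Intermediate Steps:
$k{\left(O \right)} = 2 O$
$\left(\left(-4 + \frac{3 + 0}{-4 - 5}\right) k{\left(3 \right)}\right)^{2} = \left(\left(-4 + \frac{3 + 0}{-4 - 5}\right) 2 \cdot 3\right)^{2} = \left(\left(-4 + \frac{3}{-9}\right) 6\right)^{2} = \left(\left(-4 + 3 \left(- \frac{1}{9}\right)\right) 6\right)^{2} = \left(\left(-4 - \frac{1}{3}\right) 6\right)^{2} = \left(\left(- \frac{13}{3}\right) 6\right)^{2} = \left(-26\right)^{2} = 676$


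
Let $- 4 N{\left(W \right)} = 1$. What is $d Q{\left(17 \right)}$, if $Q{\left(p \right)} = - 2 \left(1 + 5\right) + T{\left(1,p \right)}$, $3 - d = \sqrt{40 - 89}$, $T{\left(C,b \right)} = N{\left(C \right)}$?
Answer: $- \frac{147}{4} + \frac{343 i}{4} \approx -36.75 + 85.75 i$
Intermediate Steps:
$N{\left(W \right)} = - \frac{1}{4}$ ($N{\left(W \right)} = \left(- \frac{1}{4}\right) 1 = - \frac{1}{4}$)
$T{\left(C,b \right)} = - \frac{1}{4}$
$d = 3 - 7 i$ ($d = 3 - \sqrt{40 - 89} = 3 - \sqrt{-49} = 3 - 7 i \approx 3.0 - 7.0 i$)
$Q{\left(p \right)} = - \frac{49}{4}$ ($Q{\left(p \right)} = - 2 \left(1 + 5\right) - \frac{1}{4} = \left(-2\right) 6 - \frac{1}{4} = -12 - \frac{1}{4} = - \frac{49}{4}$)
$d Q{\left(17 \right)} = \left(3 - 7 i\right) \left(- \frac{49}{4}\right) = - \frac{147}{4} + \frac{343 i}{4}$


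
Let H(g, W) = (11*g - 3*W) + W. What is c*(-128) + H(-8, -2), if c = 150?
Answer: -19284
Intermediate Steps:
H(g, W) = -2*W + 11*g (H(g, W) = (-3*W + 11*g) + W = -2*W + 11*g)
c*(-128) + H(-8, -2) = 150*(-128) + (-2*(-2) + 11*(-8)) = -19200 + (4 - 88) = -19200 - 84 = -19284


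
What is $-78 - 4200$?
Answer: $-4278$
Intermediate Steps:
$-78 - 4200 = -4278$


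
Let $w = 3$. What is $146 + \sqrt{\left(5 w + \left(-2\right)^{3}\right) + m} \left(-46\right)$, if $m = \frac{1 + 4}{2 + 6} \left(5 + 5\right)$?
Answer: $146 - 23 \sqrt{53} \approx -21.443$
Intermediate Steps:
$m = \frac{25}{4}$ ($m = \frac{5}{8} \cdot 10 = \frac{25}{4} \approx 6.25$)
$146 + \sqrt{\left(5 w + \left(-2\right)^{3}\right) + m} \left(-46\right) = 146 + \sqrt{\left(5 \cdot 3 + \left(-2\right)^{3}\right) + \frac{25}{4}} \left(-46\right) = 146 + \sqrt{\left(15 - 8\right) + \frac{25}{4}} \left(-46\right) = 146 + \sqrt{7 + \frac{25}{4}} \left(-46\right) = 146 + \sqrt{\frac{53}{4}} \left(-46\right) = 146 + \frac{\sqrt{53}}{2} \left(-46\right) = 146 - 23 \sqrt{53}$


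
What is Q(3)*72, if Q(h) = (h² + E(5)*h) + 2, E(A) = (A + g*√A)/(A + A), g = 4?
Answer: 900 + 432*√5/5 ≈ 1093.2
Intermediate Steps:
E(A) = (A + 4*√A)/(2*A) (E(A) = (A + 4*√A)/(A + A) = (A + 4*√A)/((2*A)) = (A + 4*√A)*(1/(2*A)) = (A + 4*√A)/(2*A))
Q(h) = 2 + h² + h*(½ + 2*√5/5) (Q(h) = (h² + (½ + 2/√5)*h) + 2 = (h² + (½ + 2*(√5/5))*h) + 2 = (h² + (½ + 2*√5/5)*h) + 2 = (h² + h*(½ + 2*√5/5)) + 2 = 2 + h² + h*(½ + 2*√5/5))
Q(3)*72 = (2 + 3² + (⅒)*3*(5 + 4*√5))*72 = (2 + 9 + (3/2 + 6*√5/5))*72 = (25/2 + 6*√5/5)*72 = 900 + 432*√5/5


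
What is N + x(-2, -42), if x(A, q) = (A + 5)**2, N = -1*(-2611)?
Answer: 2620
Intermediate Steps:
N = 2611
x(A, q) = (5 + A)**2
N + x(-2, -42) = 2611 + (5 - 2)**2 = 2611 + 3**2 = 2611 + 9 = 2620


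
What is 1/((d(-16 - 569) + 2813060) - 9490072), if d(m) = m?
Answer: -1/6677597 ≈ -1.4975e-7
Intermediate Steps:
1/((d(-16 - 569) + 2813060) - 9490072) = 1/(((-16 - 569) + 2813060) - 9490072) = 1/((-585 + 2813060) - 9490072) = 1/(2812475 - 9490072) = 1/(-6677597) = -1/6677597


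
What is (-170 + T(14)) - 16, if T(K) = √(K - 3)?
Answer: -186 + √11 ≈ -182.68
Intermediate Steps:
T(K) = √(-3 + K)
(-170 + T(14)) - 16 = (-170 + √(-3 + 14)) - 16 = (-170 + √11) - 16 = -186 + √11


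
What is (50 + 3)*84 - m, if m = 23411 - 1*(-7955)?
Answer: -26914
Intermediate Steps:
m = 31366 (m = 23411 + 7955 = 31366)
(50 + 3)*84 - m = (50 + 3)*84 - 1*31366 = 53*84 - 31366 = 4452 - 31366 = -26914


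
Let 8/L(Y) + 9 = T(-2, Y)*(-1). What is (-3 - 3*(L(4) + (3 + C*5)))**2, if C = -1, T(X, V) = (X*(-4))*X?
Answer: 9/49 ≈ 0.18367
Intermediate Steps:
T(X, V) = -4*X**2 (T(X, V) = (-4*X)*X = -4*X**2)
L(Y) = 8/7 (L(Y) = 8/(-9 - 4*(-2)**2*(-1)) = 8/(-9 - 4*4*(-1)) = 8/(-9 - 16*(-1)) = 8/(-9 + 16) = 8/7)
(-3 - 3*(L(4) + (3 + C*5)))**2 = (-3 - 3*(8/7 + (3 - 1*5)))**2 = (-3 - 3*(8/7 + (3 - 5)))**2 = (-3 - 3*(8/7 - 2))**2 = (-3 - 3*(-6/7))**2 = (-3 + 18/7)**2 = (-3/7)**2 = 9/49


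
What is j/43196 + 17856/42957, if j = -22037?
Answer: -19481737/206174508 ≈ -0.094491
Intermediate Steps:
j/43196 + 17856/42957 = -22037/43196 + 17856/42957 = -22037*1/43196 + 17856*(1/42957) = -22037/43196 + 1984/4773 = -19481737/206174508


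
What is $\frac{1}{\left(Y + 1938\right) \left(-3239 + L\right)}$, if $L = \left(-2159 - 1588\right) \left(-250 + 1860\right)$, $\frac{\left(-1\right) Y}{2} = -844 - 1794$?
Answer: $- \frac{1}{43543047526} \approx -2.2966 \cdot 10^{-11}$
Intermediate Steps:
$Y = 5276$ ($Y = - 2 \left(-844 - 1794\right) = \left(-2\right) \left(-2638\right) = 5276$)
$L = -6032670$ ($L = \left(-3747\right) 1610 = -6032670$)
$\frac{1}{\left(Y + 1938\right) \left(-3239 + L\right)} = \frac{1}{\left(5276 + 1938\right) \left(-3239 - 6032670\right)} = \frac{1}{7214 \left(-6035909\right)} = \frac{1}{-43543047526} = - \frac{1}{43543047526}$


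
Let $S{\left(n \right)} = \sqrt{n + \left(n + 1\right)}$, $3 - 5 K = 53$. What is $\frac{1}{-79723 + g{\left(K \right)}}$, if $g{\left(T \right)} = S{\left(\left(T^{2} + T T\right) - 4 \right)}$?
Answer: $- \frac{79723}{6355756336} - \frac{\sqrt{393}}{6355756336} \approx -1.2547 \cdot 10^{-5}$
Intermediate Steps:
$K = -10$ ($K = \frac{3}{5} - \frac{53}{5} = -10$)
$S{\left(n \right)} = \sqrt{1 + 2 n}$ ($S{\left(n \right)} = \sqrt{n + \left(1 + n\right)} = \sqrt{1 + 2 n}$)
$g{\left(T \right)} = \sqrt{-7 + 4 T^{2}}$ ($g{\left(T \right)} = \sqrt{1 + 2 \left(\left(T^{2} + T T\right) - 4\right)} = \sqrt{1 + 2 \left(\left(T^{2} + T^{2}\right) - 4\right)} = \sqrt{1 + 2 \left(2 T^{2} - 4\right)} = \sqrt{1 + 2 \left(-4 + 2 T^{2}\right)} = \sqrt{1 + \left(-8 + 4 T^{2}\right)} = \sqrt{-7 + 4 T^{2}}$)
$\frac{1}{-79723 + g{\left(K \right)}} = \frac{1}{-79723 + \sqrt{-7 + 4 \left(-10\right)^{2}}} = \frac{1}{-79723 + \sqrt{-7 + 4 \cdot 100}} = \frac{1}{-79723 + \sqrt{-7 + 400}} = \frac{1}{-79723 + \sqrt{393}}$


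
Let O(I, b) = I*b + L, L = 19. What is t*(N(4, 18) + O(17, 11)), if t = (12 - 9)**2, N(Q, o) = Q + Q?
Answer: 1926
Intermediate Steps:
O(I, b) = 19 + I*b (O(I, b) = I*b + 19 = 19 + I*b)
N(Q, o) = 2*Q
t = 9 (t = 3**2 = 9)
t*(N(4, 18) + O(17, 11)) = 9*(2*4 + (19 + 17*11)) = 9*(8 + (19 + 187)) = 9*(8 + 206) = 9*214 = 1926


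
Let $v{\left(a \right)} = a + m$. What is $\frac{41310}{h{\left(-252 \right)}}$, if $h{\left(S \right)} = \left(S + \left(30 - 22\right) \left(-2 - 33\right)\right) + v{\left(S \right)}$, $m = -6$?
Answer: $- \frac{4131}{79} \approx -52.291$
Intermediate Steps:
$v{\left(a \right)} = -6 + a$ ($v{\left(a \right)} = a - 6 = -6 + a$)
$h{\left(S \right)} = -286 + 2 S$ ($h{\left(S \right)} = \left(S + \left(30 - 22\right) \left(-2 - 33\right)\right) + \left(-6 + S\right) = \left(S + 8 \left(-35\right)\right) + \left(-6 + S\right) = \left(S - 280\right) + \left(-6 + S\right) = \left(-280 + S\right) + \left(-6 + S\right) = -286 + 2 S$)
$\frac{41310}{h{\left(-252 \right)}} = \frac{41310}{-286 + 2 \left(-252\right)} = \frac{41310}{-286 - 504} = \frac{41310}{-790} = 41310 \left(- \frac{1}{790}\right) = - \frac{4131}{79}$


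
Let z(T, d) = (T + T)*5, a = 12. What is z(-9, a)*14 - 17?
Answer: -1277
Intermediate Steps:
z(T, d) = 10*T (z(T, d) = (2*T)*5 = 10*T)
z(-9, a)*14 - 17 = (10*(-9))*14 - 17 = -90*14 - 17 = -1260 - 17 = -1277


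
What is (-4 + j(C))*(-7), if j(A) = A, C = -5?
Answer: 63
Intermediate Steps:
(-4 + j(C))*(-7) = (-4 - 5)*(-7) = -9*(-7) = 63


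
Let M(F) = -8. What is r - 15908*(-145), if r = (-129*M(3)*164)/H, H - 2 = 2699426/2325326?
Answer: 2891281282388/1225013 ≈ 2.3602e+6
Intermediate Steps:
H = 3675039/1162663 (H = 2 + 2699426/2325326 = 2 + 2699426*(1/2325326) = 2 + 1349713/1162663 = 3675039/1162663 ≈ 3.1609)
r = 65592795808/1225013 (r = (-129*(-8)*164)/(3675039/1162663) = (1032*164)*(1162663/3675039) = 169248*(1162663/3675039) = 65592795808/1225013 ≈ 53545.)
r - 15908*(-145) = 65592795808/1225013 - 15908*(-145) = 65592795808/1225013 - 1*(-2306660) = 65592795808/1225013 + 2306660 = 2891281282388/1225013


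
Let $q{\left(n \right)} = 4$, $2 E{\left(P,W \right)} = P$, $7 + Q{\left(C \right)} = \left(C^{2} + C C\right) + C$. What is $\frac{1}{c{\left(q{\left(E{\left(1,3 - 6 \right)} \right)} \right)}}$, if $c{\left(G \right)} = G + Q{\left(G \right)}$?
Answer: $\frac{1}{33} \approx 0.030303$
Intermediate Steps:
$Q{\left(C \right)} = -7 + C + 2 C^{2}$ ($Q{\left(C \right)} = -7 + \left(\left(C^{2} + C C\right) + C\right) = -7 + \left(\left(C^{2} + C^{2}\right) + C\right) = -7 + \left(2 C^{2} + C\right) = -7 + \left(C + 2 C^{2}\right) = -7 + C + 2 C^{2}$)
$E{\left(P,W \right)} = \frac{P}{2}$
$c{\left(G \right)} = -7 + 2 G + 2 G^{2}$ ($c{\left(G \right)} = G + \left(-7 + G + 2 G^{2}\right) = -7 + 2 G + 2 G^{2}$)
$\frac{1}{c{\left(q{\left(E{\left(1,3 - 6 \right)} \right)} \right)}} = \frac{1}{-7 + 2 \cdot 4 + 2 \cdot 4^{2}} = \frac{1}{-7 + 8 + 2 \cdot 16} = \frac{1}{-7 + 8 + 32} = \frac{1}{33}$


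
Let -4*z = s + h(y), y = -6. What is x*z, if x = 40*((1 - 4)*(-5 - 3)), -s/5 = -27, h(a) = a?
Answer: -30960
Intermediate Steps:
s = 135 (s = -5*(-27) = 135)
z = -129/4 (z = -(135 - 6)/4 = -1/4*129 = -129/4 ≈ -32.250)
x = 960 (x = 40*(-3*(-8)) = 40*24 = 960)
x*z = 960*(-129/4) = -30960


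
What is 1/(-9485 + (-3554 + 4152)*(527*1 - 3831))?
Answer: -1/1985277 ≈ -5.0371e-7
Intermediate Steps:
1/(-9485 + (-3554 + 4152)*(527*1 - 3831)) = 1/(-9485 + 598*(527 - 3831)) = 1/(-9485 + 598*(-3304)) = 1/(-9485 - 1975792) = 1/(-1985277) = -1/1985277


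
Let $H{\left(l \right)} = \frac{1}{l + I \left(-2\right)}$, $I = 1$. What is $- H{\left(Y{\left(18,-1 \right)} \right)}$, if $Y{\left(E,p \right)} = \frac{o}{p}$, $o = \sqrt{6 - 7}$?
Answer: $\frac{2}{5} - \frac{i}{5} \approx 0.4 - 0.2 i$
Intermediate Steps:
$o = i$ ($o = \sqrt{-1} = i \approx 1.0 i$)
$Y{\left(E,p \right)} = \frac{i}{p}$
$H{\left(l \right)} = \frac{1}{-2 + l}$ ($H{\left(l \right)} = \frac{1}{l + 1 \left(-2\right)} = \frac{1}{l - 2} = \frac{1}{-2 + l}$)
$- H{\left(Y{\left(18,-1 \right)} \right)} = - \frac{1}{-2 + \frac{i}{-1}} = - \frac{1}{-2 + i \left(-1\right)} = - \frac{1}{-2 - i} = - \frac{-2 + i}{5}$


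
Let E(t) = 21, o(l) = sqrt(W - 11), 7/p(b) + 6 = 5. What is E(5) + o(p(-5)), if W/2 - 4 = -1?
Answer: 21 + I*sqrt(5) ≈ 21.0 + 2.2361*I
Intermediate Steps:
W = 6 (W = 8 + 2*(-1) = 8 - 2 = 6)
p(b) = -7 (p(b) = 7/(-6 + 5) = 7/(-1) = 7*(-1) = -7)
o(l) = I*sqrt(5) (o(l) = sqrt(6 - 11) = sqrt(-5) = I*sqrt(5))
E(5) + o(p(-5)) = 21 + I*sqrt(5)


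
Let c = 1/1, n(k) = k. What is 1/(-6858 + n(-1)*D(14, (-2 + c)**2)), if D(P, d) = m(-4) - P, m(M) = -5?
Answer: -1/6839 ≈ -0.00014622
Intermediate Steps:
c = 1
D(P, d) = -5 - P
1/(-6858 + n(-1)*D(14, (-2 + c)**2)) = 1/(-6858 - (-5 - 1*14)) = 1/(-6858 - (-5 - 14)) = 1/(-6858 - 1*(-19)) = 1/(-6858 + 19) = 1/(-6839) = -1/6839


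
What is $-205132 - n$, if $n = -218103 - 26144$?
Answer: $39115$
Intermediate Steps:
$n = -244247$
$-205132 - n = -205132 - -244247 = -205132 + 244247 = 39115$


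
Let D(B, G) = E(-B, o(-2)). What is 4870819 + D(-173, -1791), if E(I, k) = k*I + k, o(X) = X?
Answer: 4870471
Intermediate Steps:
E(I, k) = k + I*k (E(I, k) = I*k + k = k + I*k)
D(B, G) = -2 + 2*B (D(B, G) = -2*(1 - B) = -2 + 2*B)
4870819 + D(-173, -1791) = 4870819 + (-2 + 2*(-173)) = 4870819 + (-2 - 346) = 4870819 - 348 = 4870471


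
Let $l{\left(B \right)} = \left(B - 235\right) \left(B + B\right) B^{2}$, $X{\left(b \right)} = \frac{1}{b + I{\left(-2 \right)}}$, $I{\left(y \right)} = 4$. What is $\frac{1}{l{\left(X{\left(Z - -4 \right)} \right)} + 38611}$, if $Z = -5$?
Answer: $\frac{81}{3126083} \approx 2.5911 \cdot 10^{-5}$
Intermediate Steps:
$X{\left(b \right)} = \frac{1}{4 + b}$ ($X{\left(b \right)} = \frac{1}{b + 4} = \frac{1}{4 + b}$)
$l{\left(B \right)} = 2 B^{3} \left(-235 + B\right)$ ($l{\left(B \right)} = \left(-235 + B\right) 2 B B^{2} = 2 B \left(-235 + B\right) B^{2} = 2 B^{3} \left(-235 + B\right)$)
$\frac{1}{l{\left(X{\left(Z - -4 \right)} \right)} + 38611} = \frac{1}{2 \left(\frac{1}{4 - 1}\right)^{3} \left(-235 + \frac{1}{4 - 1}\right) + 38611} = \frac{1}{2 \left(\frac{1}{3}\right)^{3} \left(-235 + \frac{1}{3}\right) + 38611} = \frac{1}{\frac{2 \left(-235 + \frac{1}{3}\right)}{27} + 38611} = \frac{1}{2 \cdot \frac{1}{27} \left(- \frac{704}{3}\right) + 38611} = \frac{1}{- \frac{1408}{81} + 38611} = \frac{1}{\frac{3126083}{81}} = \frac{81}{3126083}$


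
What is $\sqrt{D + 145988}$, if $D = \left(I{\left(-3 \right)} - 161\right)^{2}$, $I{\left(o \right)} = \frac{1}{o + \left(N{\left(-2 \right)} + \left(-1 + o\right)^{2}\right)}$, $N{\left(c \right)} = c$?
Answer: $\frac{2 \sqrt{5199362}}{11} \approx 414.58$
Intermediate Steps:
$I{\left(o \right)} = \frac{1}{-2 + o + \left(-1 + o\right)^{2}}$ ($I{\left(o \right)} = \frac{1}{o + \left(-2 + \left(-1 + o\right)^{2}\right)} = \frac{1}{-2 + o + \left(-1 + o\right)^{2}}$)
$D = \frac{3132900}{121}$ ($D = \left(\frac{1}{-1 + \left(-3\right)^{2} - -3} - 161\right)^{2} = \left(\frac{1}{-1 + 9 + 3} - 161\right)^{2} = \left(\frac{1}{11} - 161\right)^{2} = \left(- \frac{1770}{11}\right)^{2} = \frac{3132900}{121} \approx 25892.0$)
$\sqrt{D + 145988} = \sqrt{\frac{3132900}{121} + 145988} = \sqrt{\frac{20797448}{121}} = \frac{2 \sqrt{5199362}}{11}$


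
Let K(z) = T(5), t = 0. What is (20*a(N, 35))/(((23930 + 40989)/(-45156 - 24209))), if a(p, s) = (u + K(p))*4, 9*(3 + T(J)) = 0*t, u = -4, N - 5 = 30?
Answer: 38844400/64919 ≈ 598.35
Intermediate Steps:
N = 35 (N = 5 + 30 = 35)
T(J) = -3 (T(J) = -3 + (0*0)/9 = -3 + (⅑)*0 = -3 + 0 = -3)
K(z) = -3
a(p, s) = -28 (a(p, s) = (-4 - 3)*4 = -7*4 = -28)
(20*a(N, 35))/(((23930 + 40989)/(-45156 - 24209))) = (20*(-28))/(((23930 + 40989)/(-45156 - 24209))) = -560/(64919/(-69365)) = -560/(64919*(-1/69365)) = -560/(-64919/69365) = -560*(-69365/64919) = 38844400/64919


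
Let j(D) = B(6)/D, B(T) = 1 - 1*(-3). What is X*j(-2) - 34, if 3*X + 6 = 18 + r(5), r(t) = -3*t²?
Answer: 8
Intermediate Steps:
X = -21 (X = -2 + (18 - 3*5²)/3 = -2 + (18 - 3*25)/3 = -2 + (18 - 75)/3 = -2 + (⅓)*(-57) = -2 - 19 = -21)
B(T) = 4 (B(T) = 1 + 3 = 4)
j(D) = 4/D
X*j(-2) - 34 = -84/(-2) - 34 = -84*(-1)/2 - 34 = -21*(-2) - 34 = 42 - 34 = 8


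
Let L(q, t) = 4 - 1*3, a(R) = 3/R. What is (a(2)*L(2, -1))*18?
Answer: 27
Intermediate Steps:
L(q, t) = 1 (L(q, t) = 4 - 3 = 1)
(a(2)*L(2, -1))*18 = ((3/2)*1)*18 = (3/2)*18 = 27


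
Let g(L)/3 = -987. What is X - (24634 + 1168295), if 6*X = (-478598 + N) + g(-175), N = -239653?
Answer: -1313131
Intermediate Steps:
g(L) = -2961 (g(L) = 3*(-987) = -2961)
X = -120202 (X = ((-478598 - 239653) - 2961)/6 = (-718251 - 2961)/6 = (⅙)*(-721212) = -120202)
X - (24634 + 1168295) = -120202 - (24634 + 1168295) = -120202 - 1*1192929 = -120202 - 1192929 = -1313131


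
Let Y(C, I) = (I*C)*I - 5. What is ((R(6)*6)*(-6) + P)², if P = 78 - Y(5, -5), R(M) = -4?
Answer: 10404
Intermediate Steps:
Y(C, I) = -5 + C*I² (Y(C, I) = (C*I)*I - 5 = C*I² - 5 = -5 + C*I²)
P = -42 (P = 78 - (-5 + 5*(-5)²) = 78 - (-5 + 5*25) = 78 - (-5 + 125) = 78 - 1*120 = 78 - 120 = -42)
((R(6)*6)*(-6) + P)² = (-4*6*(-6) - 42)² = (-24*(-6) - 42)² = (144 - 42)² = 102² = 10404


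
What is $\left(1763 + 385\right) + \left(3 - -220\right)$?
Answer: $2371$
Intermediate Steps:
$\left(1763 + 385\right) + \left(3 - -220\right) = 2148 + \left(3 + 220\right) = 2148 + 223 = 2371$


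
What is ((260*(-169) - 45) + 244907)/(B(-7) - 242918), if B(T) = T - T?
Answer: -100461/121459 ≈ -0.82712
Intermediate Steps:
B(T) = 0
((260*(-169) - 45) + 244907)/(B(-7) - 242918) = ((260*(-169) - 45) + 244907)/(0 - 242918) = ((-43940 - 45) + 244907)/(-242918) = (-43985 + 244907)*(-1/242918) = 200922*(-1/242918) = -100461/121459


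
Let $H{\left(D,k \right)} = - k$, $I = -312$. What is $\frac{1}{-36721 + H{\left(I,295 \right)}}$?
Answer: $- \frac{1}{37016} \approx -2.7015 \cdot 10^{-5}$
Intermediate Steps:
$\frac{1}{-36721 + H{\left(I,295 \right)}} = \frac{1}{-36721 - 295} = \frac{1}{-37016} = - \frac{1}{37016}$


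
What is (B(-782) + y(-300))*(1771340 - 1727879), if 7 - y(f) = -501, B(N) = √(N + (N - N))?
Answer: 22078188 + 43461*I*√782 ≈ 2.2078e+7 + 1.2154e+6*I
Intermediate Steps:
B(N) = √N (B(N) = √(N + 0) = √N)
y(f) = 508 (y(f) = 7 - 1*(-501) = 7 + 501 = 508)
(B(-782) + y(-300))*(1771340 - 1727879) = (√(-782) + 508)*(1771340 - 1727879) = (I*√782 + 508)*43461 = (508 + I*√782)*43461 = 22078188 + 43461*I*√782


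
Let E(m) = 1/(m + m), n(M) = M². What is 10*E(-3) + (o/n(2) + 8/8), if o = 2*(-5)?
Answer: -19/6 ≈ -3.1667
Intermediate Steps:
o = -10
E(m) = 1/(2*m)
10*E(-3) + (o/n(2) + 8/8) = 10*((½)/(-3)) + (-10/(2²) + 8/8) = 10*((½)*(-⅓)) + (-10/4 + 8*(⅛)) = 10*(-⅙) + (-10*¼ + 1) = -5/3 + (-5/2 + 1) = -5/3 - 3/2 = -19/6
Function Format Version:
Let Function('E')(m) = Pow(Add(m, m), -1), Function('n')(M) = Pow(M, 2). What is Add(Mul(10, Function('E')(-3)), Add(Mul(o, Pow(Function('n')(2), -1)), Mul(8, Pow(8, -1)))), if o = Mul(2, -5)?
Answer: Rational(-19, 6) ≈ -3.1667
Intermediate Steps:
o = -10
Function('E')(m) = Mul(Rational(1, 2), Pow(m, -1)) (Function('E')(m) = Pow(Mul(2, m), -1) = Mul(Rational(1, 2), Pow(m, -1)))
Add(Mul(10, Function('E')(-3)), Add(Mul(o, Pow(Function('n')(2), -1)), Mul(8, Pow(8, -1)))) = Add(Mul(10, Mul(Rational(1, 2), Pow(-3, -1))), Add(Mul(-10, Pow(Pow(2, 2), -1)), Mul(8, Pow(8, -1)))) = Add(Mul(10, Mul(Rational(1, 2), Rational(-1, 3))), Add(Mul(-10, Pow(4, -1)), Mul(8, Rational(1, 8)))) = Add(Mul(10, Rational(-1, 6)), Add(Mul(-10, Rational(1, 4)), 1)) = Add(Rational(-5, 3), Add(Rational(-5, 2), 1)) = Add(Rational(-5, 3), Rational(-3, 2)) = Rational(-19, 6)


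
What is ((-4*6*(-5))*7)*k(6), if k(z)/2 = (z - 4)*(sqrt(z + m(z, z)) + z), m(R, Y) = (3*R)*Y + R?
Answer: 20160 + 6720*sqrt(30) ≈ 56967.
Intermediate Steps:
m(R, Y) = R + 3*R*Y (m(R, Y) = 3*R*Y + R = R + 3*R*Y)
k(z) = 2*(-4 + z)*(z + sqrt(z + z*(1 + 3*z))) (k(z) = 2*((z - 4)*(sqrt(z + z*(1 + 3*z)) + z)) = 2*((-4 + z)*(z + sqrt(z + z*(1 + 3*z)))) = 2*(-4 + z)*(z + sqrt(z + z*(1 + 3*z))))
((-4*6*(-5))*7)*k(6) = ((-4*6*(-5))*7)*(-8*6 - 8*sqrt(6)*sqrt(2 + 3*6) + 2*6**2 + 2*6*sqrt(6*(2 + 3*6))) = (-24*(-5)*7)*(-48 - 8*sqrt(6)*sqrt(2 + 18) + 2*36 + 2*6*sqrt(6*(2 + 18))) = (120*7)*(-48 - 8*2*sqrt(30) + 72 + 2*6*sqrt(6*20)) = 840*(-48 - 16*sqrt(30) + 72 + 2*6*sqrt(120)) = 840*(-48 - 16*sqrt(30) + 72 + 2*6*(2*sqrt(30))) = 840*(-48 - 16*sqrt(30) + 72 + 24*sqrt(30)) = 840*(24 + 8*sqrt(30)) = 20160 + 6720*sqrt(30)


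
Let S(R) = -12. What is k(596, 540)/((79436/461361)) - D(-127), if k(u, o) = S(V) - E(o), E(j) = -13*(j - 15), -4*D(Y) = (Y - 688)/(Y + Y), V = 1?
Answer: 798402318307/20176744 ≈ 39570.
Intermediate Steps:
D(Y) = -(-688 + Y)/(8*Y) (D(Y) = -(Y - 688)/(4*(Y + Y)) = -(-688 + Y)/(4*(2*Y)) = -(-688 + Y)*1/(2*Y)/4 = -(-688 + Y)/(8*Y))
E(j) = 195 - 13*j (E(j) = -13*(-15 + j) = 195 - 13*j)
k(u, o) = -207 + 13*o (k(u, o) = -12 - (195 - 13*o) = -12 + (-195 + 13*o) = -207 + 13*o)
k(596, 540)/((79436/461361)) - D(-127) = (-207 + 13*540)/((79436/461361)) - (688 - 1*(-127))/(8*(-127)) = (-207 + 7020)/((79436*(1/461361))) - (-1)*(688 + 127)/(8*127) = 6813/(79436/461361) - (-1)*815/(8*127) = 6813*(461361/79436) - 1*(-815/1016) = 3143252493/79436 + 815/1016 = 798402318307/20176744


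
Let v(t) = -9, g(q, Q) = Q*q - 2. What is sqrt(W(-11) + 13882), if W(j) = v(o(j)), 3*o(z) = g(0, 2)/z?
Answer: sqrt(13873) ≈ 117.78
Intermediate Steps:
g(q, Q) = -2 + Q*q
o(z) = -2/(3*z) (o(z) = ((-2 + 2*0)/z)/3 = ((-2 + 0)/z)/3 = (-2/z)/3 = -2/(3*z))
W(j) = -9
sqrt(W(-11) + 13882) = sqrt(-9 + 13882) = sqrt(13873)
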